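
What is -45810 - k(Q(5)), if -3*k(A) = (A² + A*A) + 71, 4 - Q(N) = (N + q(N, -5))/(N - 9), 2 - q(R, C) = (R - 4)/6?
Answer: -39540623/864 ≈ -45765.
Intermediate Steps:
q(R, C) = 8/3 - R/6 (q(R, C) = 2 - (R - 4)/6 = 2 - (-4 + R)/6 = 2 - (-⅔ + R/6) = 2 + (⅔ - R/6) = 8/3 - R/6)
Q(N) = 4 - (8/3 + 5*N/6)/(-9 + N) (Q(N) = 4 - (N + (8/3 - N/6))/(N - 9) = 4 - (8/3 + 5*N/6)/(-9 + N))
k(A) = -71/3 - 2*A²/3 (k(A) = -((A² + A*A) + 71)/3 = -((A² + A²) + 71)/3 = -(2*A² + 71)/3 = -(71 + 2*A²)/3 = -71/3 - 2*A²/3)
-45810 - k(Q(5)) = -45810 - (-71/3 - 2*(-232 + 19*5)²/(36*(-9 + 5)²)/3) = -45810 - (-71/3 - 2*(-232 + 95)²/576/3) = -45810 - (-71/3 - 2*((⅙)*(-¼)*(-137))²/3) = -45810 - (-71/3 - 2*(137/24)²/3) = -45810 - (-71/3 - ⅔*18769/576) = -45810 - (-71/3 - 18769/864) = -45810 - 1*(-39217/864) = -45810 + 39217/864 = -39540623/864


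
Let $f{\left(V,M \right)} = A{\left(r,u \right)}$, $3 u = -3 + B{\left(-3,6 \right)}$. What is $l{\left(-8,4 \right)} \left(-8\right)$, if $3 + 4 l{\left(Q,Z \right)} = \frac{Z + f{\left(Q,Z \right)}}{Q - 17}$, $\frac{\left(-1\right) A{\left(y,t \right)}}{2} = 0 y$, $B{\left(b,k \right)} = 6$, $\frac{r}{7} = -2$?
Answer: $\frac{158}{25} \approx 6.32$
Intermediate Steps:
$r = -14$ ($r = 7 \left(-2\right) = -14$)
$u = 1$ ($u = \frac{-3 + 6}{3} = \frac{1}{3} \cdot 3 = 1$)
$A{\left(y,t \right)} = 0$ ($A{\left(y,t \right)} = - 2 \cdot 0 y = \left(-2\right) 0 = 0$)
$f{\left(V,M \right)} = 0$
$l{\left(Q,Z \right)} = - \frac{3}{4} + \frac{Z}{4 \left(-17 + Q\right)}$ ($l{\left(Q,Z \right)} = - \frac{3}{4} + \frac{\left(Z + 0\right) \frac{1}{Q - 17}}{4} = - \frac{3}{4} + \frac{Z \frac{1}{-17 + Q}}{4} = - \frac{3}{4} + \frac{Z}{4 \left(-17 + Q\right)}$)
$l{\left(-8,4 \right)} \left(-8\right) = \frac{51 + 4 - -24}{4 \left(-17 - 8\right)} \left(-8\right) = \frac{51 + 4 + 24}{4 \left(-25\right)} \left(-8\right) = \frac{1}{4} \left(- \frac{1}{25}\right) 79 \left(-8\right) = \left(- \frac{79}{100}\right) \left(-8\right) = \frac{158}{25}$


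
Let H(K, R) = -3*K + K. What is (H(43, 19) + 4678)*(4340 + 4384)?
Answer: 40060608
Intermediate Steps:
H(K, R) = -2*K
(H(43, 19) + 4678)*(4340 + 4384) = (-2*43 + 4678)*(4340 + 4384) = (-86 + 4678)*8724 = 4592*8724 = 40060608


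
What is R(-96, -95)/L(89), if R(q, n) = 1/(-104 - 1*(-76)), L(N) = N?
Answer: -1/2492 ≈ -0.00040128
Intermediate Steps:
R(q, n) = -1/28 (R(q, n) = 1/(-104 + 76) = 1/(-28) = -1/28)
R(-96, -95)/L(89) = -1/28/89 = -1/28*1/89 = -1/2492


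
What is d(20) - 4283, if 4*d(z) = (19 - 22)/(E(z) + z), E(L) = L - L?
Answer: -342643/80 ≈ -4283.0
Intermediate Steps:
E(L) = 0
d(z) = -3/(4*z) (d(z) = ((19 - 22)/(0 + z))/4 = (-3/z)/4 = -3/(4*z))
d(20) - 4283 = -¾/20 - 4283 = -¾*1/20 - 4283 = -3/80 - 4283 = -342643/80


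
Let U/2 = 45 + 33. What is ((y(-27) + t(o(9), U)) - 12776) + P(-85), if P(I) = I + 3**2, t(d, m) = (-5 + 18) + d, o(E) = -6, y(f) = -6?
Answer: -12851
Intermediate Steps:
U = 156 (U = 2*(45 + 33) = 2*78 = 156)
t(d, m) = 13 + d
P(I) = 9 + I (P(I) = I + 9 = 9 + I)
((y(-27) + t(o(9), U)) - 12776) + P(-85) = ((-6 + (13 - 6)) - 12776) + (9 - 85) = ((-6 + 7) - 12776) - 76 = (1 - 12776) - 76 = -12775 - 76 = -12851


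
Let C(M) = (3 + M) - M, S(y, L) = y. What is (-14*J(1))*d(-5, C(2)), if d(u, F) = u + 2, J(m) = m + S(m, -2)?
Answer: 84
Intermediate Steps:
J(m) = 2*m (J(m) = m + m = 2*m)
C(M) = 3
d(u, F) = 2 + u
(-14*J(1))*d(-5, C(2)) = (-28)*(2 - 5) = -14*2*(-3) = -28*(-3) = 84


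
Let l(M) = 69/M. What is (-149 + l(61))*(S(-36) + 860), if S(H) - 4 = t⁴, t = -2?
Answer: -7937600/61 ≈ -1.3012e+5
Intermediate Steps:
S(H) = 20 (S(H) = 4 + (-2)⁴ = 4 + 16 = 20)
(-149 + l(61))*(S(-36) + 860) = (-149 + 69/61)*(20 + 860) = (-149 + 69*(1/61))*880 = (-149 + 69/61)*880 = -9020/61*880 = -7937600/61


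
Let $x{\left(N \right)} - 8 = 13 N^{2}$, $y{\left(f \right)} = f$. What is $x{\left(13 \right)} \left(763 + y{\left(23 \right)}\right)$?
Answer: $1733130$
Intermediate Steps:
$x{\left(N \right)} = 8 + 13 N^{2}$
$x{\left(13 \right)} \left(763 + y{\left(23 \right)}\right) = \left(8 + 13 \cdot 13^{2}\right) \left(763 + 23\right) = \left(8 + 13 \cdot 169\right) 786 = \left(8 + 2197\right) 786 = 2205 \cdot 786 = 1733130$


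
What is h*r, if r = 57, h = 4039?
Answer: 230223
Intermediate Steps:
h*r = 4039*57 = 230223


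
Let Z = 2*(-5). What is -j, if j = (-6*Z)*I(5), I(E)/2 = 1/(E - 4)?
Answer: -120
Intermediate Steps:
Z = -10
I(E) = 2/(-4 + E) (I(E) = 2/(E - 4) = 2/(-4 + E))
j = 120 (j = (-6*(-10))*(2/(-4 + 5)) = 60*(2/1) = 60*(2*1) = 60*2 = 120)
-j = -1*120 = -120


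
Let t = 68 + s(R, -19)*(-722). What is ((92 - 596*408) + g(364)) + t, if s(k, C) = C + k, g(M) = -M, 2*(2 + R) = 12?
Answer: -232542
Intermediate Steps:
R = 4 (R = -2 + (1/2)*12 = -2 + 6 = 4)
t = 10898 (t = 68 + (-19 + 4)*(-722) = 68 - 15*(-722) = 68 + 10830 = 10898)
((92 - 596*408) + g(364)) + t = ((92 - 596*408) - 1*364) + 10898 = ((92 - 243168) - 364) + 10898 = (-243076 - 364) + 10898 = -243440 + 10898 = -232542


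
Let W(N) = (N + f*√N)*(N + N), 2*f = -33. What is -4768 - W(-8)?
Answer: -4896 - 528*I*√2 ≈ -4896.0 - 746.71*I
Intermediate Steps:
f = -33/2 (f = (½)*(-33) = -33/2 ≈ -16.500)
W(N) = 2*N*(N - 33*√N/2) (W(N) = (N - 33*√N/2)*(N + N) = (N - 33*√N/2)*(2*N) = 2*N*(N - 33*√N/2))
-4768 - W(-8) = -4768 - (-(-528)*I*√2 + 2*(-8)²) = -4768 - (-(-528)*I*√2 + 2*64) = -4768 - (528*I*√2 + 128) = -4768 - (128 + 528*I*√2) = -4768 + (-128 - 528*I*√2) = -4896 - 528*I*√2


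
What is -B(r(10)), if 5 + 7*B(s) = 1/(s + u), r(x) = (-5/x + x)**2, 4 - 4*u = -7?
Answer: 464/651 ≈ 0.71275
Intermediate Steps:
u = 11/4 (u = 1 - 1/4*(-7) = 1 + 7/4 = 11/4 ≈ 2.7500)
r(x) = (x - 5/x)**2
B(s) = -5/7 + 1/(7*(11/4 + s)) (B(s) = -5/7 + 1/(7*(s + 11/4)) = -5/7 + 1/(7*(11/4 + s)))
-B(r(10)) = -(-51 - 20*(-5 + 10**2)**2/10**2)/(7*(11 + 4*((-5 + 10**2)**2/10**2))) = -(-51 - (-5 + 100)**2/5)/(7*(11 + 4*((-5 + 100)**2/100))) = -(-51 - 95**2/5)/(7*(11 + 4*((1/100)*95**2))) = -(-51 - 9025/5)/(7*(11 + 4*((1/100)*9025))) = -(-51 - 20*361/4)/(7*(11 + 4*(361/4))) = -(-51 - 1805)/(7*(11 + 361)) = -(-1856)/(7*372) = -1*(-464/651) = 464/651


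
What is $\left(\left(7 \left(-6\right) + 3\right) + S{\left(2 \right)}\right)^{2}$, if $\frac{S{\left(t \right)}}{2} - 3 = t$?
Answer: $841$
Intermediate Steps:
$S{\left(t \right)} = 6 + 2 t$
$\left(\left(7 \left(-6\right) + 3\right) + S{\left(2 \right)}\right)^{2} = \left(\left(7 \left(-6\right) + 3\right) + \left(6 + 2 \cdot 2\right)\right)^{2} = \left(\left(-42 + 3\right) + \left(6 + 4\right)\right)^{2} = \left(-39 + 10\right)^{2} = \left(-29\right)^{2} = 841$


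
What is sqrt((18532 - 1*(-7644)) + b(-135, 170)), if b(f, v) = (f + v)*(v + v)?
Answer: 2*sqrt(9519) ≈ 195.13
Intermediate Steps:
b(f, v) = 2*v*(f + v) (b(f, v) = (f + v)*(2*v) = 2*v*(f + v))
sqrt((18532 - 1*(-7644)) + b(-135, 170)) = sqrt((18532 - 1*(-7644)) + 2*170*(-135 + 170)) = sqrt((18532 + 7644) + 2*170*35) = sqrt(26176 + 11900) = sqrt(38076) = 2*sqrt(9519)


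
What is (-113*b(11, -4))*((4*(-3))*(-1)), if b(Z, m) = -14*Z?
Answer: 208824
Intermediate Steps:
(-113*b(11, -4))*((4*(-3))*(-1)) = (-(-1582)*11)*((4*(-3))*(-1)) = (-113*(-154))*(-12*(-1)) = 17402*12 = 208824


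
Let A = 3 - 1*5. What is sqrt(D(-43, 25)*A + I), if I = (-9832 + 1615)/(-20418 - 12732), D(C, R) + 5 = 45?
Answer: I*sqrt(389517362)/2210 ≈ 8.9304*I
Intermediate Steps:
D(C, R) = 40 (D(C, R) = -5 + 45 = 40)
A = -2 (A = 3 - 5 = -2)
I = 2739/11050 (I = -8217/(-33150) = -8217*(-1/33150) = 2739/11050 ≈ 0.24787)
sqrt(D(-43, 25)*A + I) = sqrt(40*(-2) + 2739/11050) = sqrt(-80 + 2739/11050) = sqrt(-881261/11050) = I*sqrt(389517362)/2210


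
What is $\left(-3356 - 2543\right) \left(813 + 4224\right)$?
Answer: $-29713263$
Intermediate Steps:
$\left(-3356 - 2543\right) \left(813 + 4224\right) = \left(-3356 - 2543\right) 5037 = \left(-5899\right) 5037 = -29713263$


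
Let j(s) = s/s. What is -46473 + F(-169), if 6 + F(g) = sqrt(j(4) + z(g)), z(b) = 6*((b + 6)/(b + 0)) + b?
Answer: -46479 + 3*I*sqrt(3046)/13 ≈ -46479.0 + 12.736*I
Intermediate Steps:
z(b) = b + 6*(6 + b)/b (z(b) = 6*((6 + b)/b) + b = 6*(6 + b)/b + b = b + 6*(6 + b)/b)
j(s) = 1
F(g) = -6 + sqrt(7 + g + 36/g) (F(g) = -6 + sqrt(1 + (6 + g + 36/g)) = -6 + sqrt(7 + g + 36/g))
-46473 + F(-169) = -46473 + (-6 + sqrt(7 - 169 + 36/(-169))) = -46473 + (-6 + sqrt(7 - 169 + 36*(-1/169))) = -46473 + (-6 + sqrt(7 - 169 - 36/169)) = -46473 + (-6 + sqrt(-27414/169)) = -46473 + (-6 + 3*I*sqrt(3046)/13) = -46479 + 3*I*sqrt(3046)/13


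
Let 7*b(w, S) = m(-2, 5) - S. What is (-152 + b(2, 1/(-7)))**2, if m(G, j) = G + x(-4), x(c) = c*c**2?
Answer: 62552281/2401 ≈ 26053.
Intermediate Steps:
x(c) = c**3
m(G, j) = -64 + G (m(G, j) = G + (-4)**3 = G - 64 = -64 + G)
b(w, S) = -66/7 - S/7 (b(w, S) = ((-64 - 2) - S)/7 = (-66 - S)/7 = -66/7 - S/7)
(-152 + b(2, 1/(-7)))**2 = (-152 + (-66/7 - 1/7/(-7)))**2 = (-152 + (-66/7 - 1/7*(-1/7)))**2 = (-152 + (-66/7 + 1/49))**2 = (-152 - 461/49)**2 = (-7909/49)**2 = 62552281/2401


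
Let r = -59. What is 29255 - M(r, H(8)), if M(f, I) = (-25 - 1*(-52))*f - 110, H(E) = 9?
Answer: 30958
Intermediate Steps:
M(f, I) = -110 + 27*f (M(f, I) = (-25 + 52)*f - 110 = 27*f - 110 = -110 + 27*f)
29255 - M(r, H(8)) = 29255 - (-110 + 27*(-59)) = 29255 - (-110 - 1593) = 29255 - 1*(-1703) = 29255 + 1703 = 30958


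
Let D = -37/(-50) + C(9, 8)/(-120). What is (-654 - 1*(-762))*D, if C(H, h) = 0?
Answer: 1998/25 ≈ 79.920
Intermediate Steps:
D = 37/50 (D = -37/(-50) + 0/(-120) = -37*(-1/50) + 0*(-1/120) = 37/50 + 0 = 37/50 ≈ 0.74000)
(-654 - 1*(-762))*D = (-654 - 1*(-762))*(37/50) = (-654 + 762)*(37/50) = 108*(37/50) = 1998/25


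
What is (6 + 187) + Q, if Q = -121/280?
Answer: 53919/280 ≈ 192.57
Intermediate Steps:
Q = -121/280 (Q = -121*1/280 = -121/280 ≈ -0.43214)
(6 + 187) + Q = (6 + 187) - 121/280 = 193 - 121/280 = 53919/280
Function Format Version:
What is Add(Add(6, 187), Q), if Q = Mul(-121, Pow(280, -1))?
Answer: Rational(53919, 280) ≈ 192.57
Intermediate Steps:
Q = Rational(-121, 280) (Q = Mul(-121, Rational(1, 280)) = Rational(-121, 280) ≈ -0.43214)
Add(Add(6, 187), Q) = Add(Add(6, 187), Rational(-121, 280)) = Add(193, Rational(-121, 280)) = Rational(53919, 280)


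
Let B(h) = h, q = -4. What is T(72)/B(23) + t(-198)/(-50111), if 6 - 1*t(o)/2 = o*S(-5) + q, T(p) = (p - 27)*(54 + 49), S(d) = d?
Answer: 232309565/1152553 ≈ 201.56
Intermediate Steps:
T(p) = -2781 + 103*p (T(p) = (-27 + p)*103 = -2781 + 103*p)
t(o) = 20 + 10*o (t(o) = 12 - 2*(o*(-5) - 4) = 12 - 2*(-5*o - 4) = 12 - 2*(-4 - 5*o) = 12 + (8 + 10*o) = 20 + 10*o)
T(72)/B(23) + t(-198)/(-50111) = (-2781 + 103*72)/23 + (20 + 10*(-198))/(-50111) = (-2781 + 7416)*(1/23) + (20 - 1980)*(-1/50111) = 4635*(1/23) - 1960*(-1/50111) = 4635/23 + 1960/50111 = 232309565/1152553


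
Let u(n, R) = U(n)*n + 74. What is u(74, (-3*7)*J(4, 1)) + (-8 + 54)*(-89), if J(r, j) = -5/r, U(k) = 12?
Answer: -3132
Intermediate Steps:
u(n, R) = 74 + 12*n (u(n, R) = 12*n + 74 = 74 + 12*n)
u(74, (-3*7)*J(4, 1)) + (-8 + 54)*(-89) = (74 + 12*74) + (-8 + 54)*(-89) = (74 + 888) + 46*(-89) = 962 - 4094 = -3132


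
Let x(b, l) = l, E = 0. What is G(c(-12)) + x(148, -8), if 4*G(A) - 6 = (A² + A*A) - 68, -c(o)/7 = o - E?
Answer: 7009/2 ≈ 3504.5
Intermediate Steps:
c(o) = -7*o (c(o) = -7*(o - 1*0) = -7*(o + 0) = -7*o)
G(A) = -31/2 + A²/2 (G(A) = 3/2 + ((A² + A*A) - 68)/4 = 3/2 + ((A² + A²) - 68)/4 = 3/2 + (2*A² - 68)/4 = 3/2 + (-68 + 2*A²)/4 = 3/2 + (-17 + A²/2) = -31/2 + A²/2)
G(c(-12)) + x(148, -8) = (-31/2 + (-7*(-12))²/2) - 8 = (-31/2 + (½)*84²) - 8 = (-31/2 + (½)*7056) - 8 = (-31/2 + 3528) - 8 = 7025/2 - 8 = 7009/2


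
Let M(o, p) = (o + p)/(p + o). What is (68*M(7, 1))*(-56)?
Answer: -3808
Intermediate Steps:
M(o, p) = 1 (M(o, p) = (o + p)/(o + p) = 1)
(68*M(7, 1))*(-56) = (68*1)*(-56) = 68*(-56) = -3808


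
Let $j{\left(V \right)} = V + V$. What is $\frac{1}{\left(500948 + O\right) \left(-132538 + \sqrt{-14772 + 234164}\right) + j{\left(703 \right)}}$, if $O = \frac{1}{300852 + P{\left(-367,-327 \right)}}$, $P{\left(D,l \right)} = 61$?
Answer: $- \frac{1502986086624785597209}{99788980772428290512160864916996} - \frac{45360156889424325 \sqrt{857}}{24947245193107072628040216229249} \approx -1.5115 \cdot 10^{-11}$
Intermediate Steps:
$O = \frac{1}{300913}$ ($O = \frac{1}{300852 + 61} = \frac{1}{300913} \approx 3.3232 \cdot 10^{-6}$)
$j{\left(V \right)} = 2 V$
$\frac{1}{\left(500948 + O\right) \left(-132538 + \sqrt{-14772 + 234164}\right) + j{\left(703 \right)}} = \frac{1}{\left(500948 + \frac{1}{300913}\right) \left(-132538 + \sqrt{-14772 + 234164}\right) + 2 \cdot 703} = \frac{1}{\frac{150741765525 \left(-132538 + \sqrt{219392}\right)}{300913} + 1406} = \frac{1}{\frac{150741765525 \left(-132538 + 16 \sqrt{857}\right)}{300913} + 1406} = \frac{1}{\left(- \frac{19979012119152450}{300913} + \frac{2411868248400 \sqrt{857}}{300913}\right) + 1406} = \frac{1}{- \frac{19979011696068772}{300913} + \frac{2411868248400 \sqrt{857}}{300913}}$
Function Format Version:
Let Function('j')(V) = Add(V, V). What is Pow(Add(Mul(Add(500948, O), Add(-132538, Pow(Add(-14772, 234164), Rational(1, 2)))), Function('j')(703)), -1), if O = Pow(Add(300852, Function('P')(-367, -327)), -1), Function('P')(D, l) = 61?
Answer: Add(Rational(-1502986086624785597209, 99788980772428290512160864916996), Mul(Rational(-45360156889424325, 24947245193107072628040216229249), Pow(857, Rational(1, 2)))) ≈ -1.5115e-11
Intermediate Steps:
O = Rational(1, 300913) (O = Pow(Add(300852, 61), -1) = Pow(300913, -1) = Rational(1, 300913) ≈ 3.3232e-6)
Function('j')(V) = Mul(2, V)
Pow(Add(Mul(Add(500948, O), Add(-132538, Pow(Add(-14772, 234164), Rational(1, 2)))), Function('j')(703)), -1) = Pow(Add(Mul(Add(500948, Rational(1, 300913)), Add(-132538, Pow(Add(-14772, 234164), Rational(1, 2)))), Mul(2, 703)), -1) = Pow(Add(Mul(Rational(150741765525, 300913), Add(-132538, Pow(219392, Rational(1, 2)))), 1406), -1) = Pow(Add(Mul(Rational(150741765525, 300913), Add(-132538, Mul(16, Pow(857, Rational(1, 2))))), 1406), -1) = Pow(Add(Add(Rational(-19979012119152450, 300913), Mul(Rational(2411868248400, 300913), Pow(857, Rational(1, 2)))), 1406), -1) = Pow(Add(Rational(-19979011696068772, 300913), Mul(Rational(2411868248400, 300913), Pow(857, Rational(1, 2)))), -1)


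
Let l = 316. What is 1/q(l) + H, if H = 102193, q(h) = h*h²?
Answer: 3224648609729/31554496 ≈ 1.0219e+5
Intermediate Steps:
q(h) = h³
1/q(l) + H = 1/(316³) + 102193 = 1/31554496 + 102193 = 3224648609729/31554496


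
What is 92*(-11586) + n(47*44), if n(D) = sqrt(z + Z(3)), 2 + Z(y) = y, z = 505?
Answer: -1065912 + sqrt(506) ≈ -1.0659e+6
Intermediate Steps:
Z(y) = -2 + y
n(D) = sqrt(506) (n(D) = sqrt(505 + (-2 + 3)) = sqrt(505 + 1) = sqrt(506))
92*(-11586) + n(47*44) = 92*(-11586) + sqrt(506) = -1065912 + sqrt(506)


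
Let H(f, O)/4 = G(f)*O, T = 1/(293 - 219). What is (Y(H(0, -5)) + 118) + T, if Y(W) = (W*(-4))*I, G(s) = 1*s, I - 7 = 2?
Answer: 8733/74 ≈ 118.01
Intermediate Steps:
I = 9 (I = 7 + 2 = 9)
T = 1/74 ≈ 0.013514
G(s) = s
H(f, O) = 4*O*f (H(f, O) = 4*(f*O) = 4*(O*f) = 4*O*f)
Y(W) = -36*W (Y(W) = (W*(-4))*9 = -4*W*9 = -36*W)
(Y(H(0, -5)) + 118) + T = (-144*(-5)*0 + 118) + 1/74 = (-36*0 + 118) + 1/74 = (0 + 118) + 1/74 = 118 + 1/74 = 8733/74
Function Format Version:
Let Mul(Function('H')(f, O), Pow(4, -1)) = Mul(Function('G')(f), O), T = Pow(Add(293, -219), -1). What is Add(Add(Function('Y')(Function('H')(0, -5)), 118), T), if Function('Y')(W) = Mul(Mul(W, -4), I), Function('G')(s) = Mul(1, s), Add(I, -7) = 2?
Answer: Rational(8733, 74) ≈ 118.01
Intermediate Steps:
I = 9 (I = Add(7, 2) = 9)
T = Rational(1, 74) (T = Pow(74, -1) = Rational(1, 74) ≈ 0.013514)
Function('G')(s) = s
Function('H')(f, O) = Mul(4, O, f) (Function('H')(f, O) = Mul(4, Mul(f, O)) = Mul(4, Mul(O, f)) = Mul(4, O, f))
Function('Y')(W) = Mul(-36, W) (Function('Y')(W) = Mul(Mul(W, -4), 9) = Mul(Mul(-4, W), 9) = Mul(-36, W))
Add(Add(Function('Y')(Function('H')(0, -5)), 118), T) = Add(Add(Mul(-36, Mul(4, -5, 0)), 118), Rational(1, 74)) = Add(Add(Mul(-36, 0), 118), Rational(1, 74)) = Add(Add(0, 118), Rational(1, 74)) = Add(118, Rational(1, 74)) = Rational(8733, 74)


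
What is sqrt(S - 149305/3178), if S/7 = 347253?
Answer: sqrt(24549544485074)/3178 ≈ 1559.1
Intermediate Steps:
S = 2430771 (S = 7*347253 = 2430771)
sqrt(S - 149305/3178) = sqrt(2430771 - 149305/3178) = sqrt(7724840933/3178) = sqrt(24549544485074)/3178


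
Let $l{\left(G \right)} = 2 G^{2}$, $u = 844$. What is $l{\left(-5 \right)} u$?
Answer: $42200$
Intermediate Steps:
$l{\left(-5 \right)} u = 2 \left(-5\right)^{2} \cdot 844 = 2 \cdot 25 \cdot 844 = 50 \cdot 844 = 42200$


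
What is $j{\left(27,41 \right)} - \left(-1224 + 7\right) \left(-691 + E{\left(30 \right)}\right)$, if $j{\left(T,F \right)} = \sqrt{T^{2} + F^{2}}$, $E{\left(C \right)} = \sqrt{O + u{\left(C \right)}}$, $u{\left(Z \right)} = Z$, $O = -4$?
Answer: $-840947 + \sqrt{2410} + 1217 \sqrt{26} \approx -8.3469 \cdot 10^{5}$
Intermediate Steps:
$E{\left(C \right)} = \sqrt{-4 + C}$
$j{\left(T,F \right)} = \sqrt{F^{2} + T^{2}}$
$j{\left(27,41 \right)} - \left(-1224 + 7\right) \left(-691 + E{\left(30 \right)}\right) = \sqrt{41^{2} + 27^{2}} - \left(-1224 + 7\right) \left(-691 + \sqrt{-4 + 30}\right) = \sqrt{1681 + 729} - - 1217 \left(-691 + \sqrt{26}\right) = \sqrt{2410} - \left(840947 - 1217 \sqrt{26}\right) = -840947 + \sqrt{2410} + 1217 \sqrt{26}$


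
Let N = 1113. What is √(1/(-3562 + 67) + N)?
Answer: √13595319330/3495 ≈ 33.362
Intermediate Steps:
√(1/(-3562 + 67) + N) = √(1/(-3562 + 67) + 1113) = √(1/(-3495) + 1113) = √(-1/3495 + 1113) = √(3889934/3495) = √13595319330/3495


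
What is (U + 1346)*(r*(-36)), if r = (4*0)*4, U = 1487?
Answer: 0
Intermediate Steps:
r = 0 (r = 0*4 = 0)
(U + 1346)*(r*(-36)) = (1487 + 1346)*(0*(-36)) = 2833*0 = 0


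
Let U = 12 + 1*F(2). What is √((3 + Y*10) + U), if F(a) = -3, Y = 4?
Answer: 2*√13 ≈ 7.2111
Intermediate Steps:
U = 9 (U = 12 + 1*(-3) = 12 - 3 = 9)
√((3 + Y*10) + U) = √((3 + 4*10) + 9) = √((3 + 40) + 9) = √(43 + 9) = √52 = 2*√13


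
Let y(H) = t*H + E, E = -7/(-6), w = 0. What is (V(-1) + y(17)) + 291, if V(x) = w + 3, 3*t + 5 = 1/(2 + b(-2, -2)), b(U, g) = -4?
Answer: 264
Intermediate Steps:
t = -11/6 (t = -5/3 + 1/(3*(2 - 4)) = -5/3 + (1/3)/(-2) = -5/3 + (1/3)*(-1/2) = -5/3 - 1/6 = -11/6 ≈ -1.8333)
E = 7/6 (E = -7*(-1/6) = 7/6 ≈ 1.1667)
V(x) = 3 (V(x) = 0 + 3 = 3)
y(H) = 7/6 - 11*H/6 (y(H) = -11*H/6 + 7/6 = 7/6 - 11*H/6)
(V(-1) + y(17)) + 291 = (3 + (7/6 - 11/6*17)) + 291 = (3 + (7/6 - 187/6)) + 291 = (3 - 30) + 291 = -27 + 291 = 264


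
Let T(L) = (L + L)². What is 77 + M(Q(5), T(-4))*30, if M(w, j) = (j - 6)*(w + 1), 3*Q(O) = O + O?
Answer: 7617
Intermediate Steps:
Q(O) = 2*O/3 (Q(O) = (O + O)/3 = (2*O)/3 = 2*O/3)
T(L) = 4*L² (T(L) = (2*L)² = 4*L²)
M(w, j) = (1 + w)*(-6 + j) (M(w, j) = (-6 + j)*(1 + w) = (1 + w)*(-6 + j))
77 + M(Q(5), T(-4))*30 = 77 + (-6 + 4*(-4)² - 4*5 + (4*(-4)²)*((⅔)*5))*30 = 77 + (-6 + 4*16 - 6*10/3 + (4*16)*(10/3))*30 = 77 + (-6 + 64 - 20 + 64*(10/3))*30 = 77 + (-6 + 64 - 20 + 640/3)*30 = 77 + (754/3)*30 = 77 + 7540 = 7617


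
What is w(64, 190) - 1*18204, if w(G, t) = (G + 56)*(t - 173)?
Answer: -16164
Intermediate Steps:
w(G, t) = (-173 + t)*(56 + G) (w(G, t) = (56 + G)*(-173 + t) = (-173 + t)*(56 + G))
w(64, 190) - 1*18204 = (-9688 - 173*64 + 56*190 + 64*190) - 1*18204 = (-9688 - 11072 + 10640 + 12160) - 18204 = 2040 - 18204 = -16164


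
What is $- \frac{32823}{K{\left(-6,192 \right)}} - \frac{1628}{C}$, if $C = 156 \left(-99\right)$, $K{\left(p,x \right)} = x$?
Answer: $- \frac{3837923}{22464} \approx -170.85$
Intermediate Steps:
$C = -15444$
$- \frac{32823}{K{\left(-6,192 \right)}} - \frac{1628}{C} = - \frac{32823}{192} - \frac{1628}{-15444} = \left(-32823\right) \frac{1}{192} - - \frac{37}{351} = - \frac{10941}{64} + \frac{37}{351} = - \frac{3837923}{22464}$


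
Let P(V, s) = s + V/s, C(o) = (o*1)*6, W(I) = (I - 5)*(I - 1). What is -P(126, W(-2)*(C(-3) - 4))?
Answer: 5085/11 ≈ 462.27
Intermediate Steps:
W(I) = (-1 + I)*(-5 + I) (W(I) = (-5 + I)*(-1 + I) = (-1 + I)*(-5 + I))
C(o) = 6*o (C(o) = o*6 = 6*o)
-P(126, W(-2)*(C(-3) - 4)) = -((5 + (-2)**2 - 6*(-2))*(6*(-3) - 4) + 126/(((5 + (-2)**2 - 6*(-2))*(6*(-3) - 4)))) = -((5 + 4 + 12)*(-18 - 4) + 126/(((5 + 4 + 12)*(-18 - 4)))) = -(21*(-22) + 126/((21*(-22)))) = -(-462 + 126/(-462)) = -(-462 + 126*(-1/462)) = -(-462 - 3/11) = -1*(-5085/11) = 5085/11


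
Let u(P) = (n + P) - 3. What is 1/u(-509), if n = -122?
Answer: -1/634 ≈ -0.0015773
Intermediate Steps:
u(P) = -125 + P (u(P) = (-122 + P) - 3 = -125 + P)
1/u(-509) = 1/(-125 - 509) = 1/(-634) = -1/634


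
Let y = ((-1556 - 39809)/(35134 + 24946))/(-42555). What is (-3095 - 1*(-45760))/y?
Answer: 21816358645200/8273 ≈ 2.6371e+9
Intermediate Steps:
y = 8273/511340880 (y = -41365/60080*(-1/42555) = -41365*1/60080*(-1/42555) = -8273/12016*(-1/42555) = 8273/511340880 ≈ 1.6179e-5)
(-3095 - 1*(-45760))/y = (-3095 - 1*(-45760))/(8273/511340880) = (-3095 + 45760)*(511340880/8273) = 42665*(511340880/8273) = 21816358645200/8273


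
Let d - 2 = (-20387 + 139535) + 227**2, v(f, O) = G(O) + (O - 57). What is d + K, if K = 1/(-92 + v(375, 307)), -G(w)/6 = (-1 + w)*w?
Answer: 96176592425/563494 ≈ 1.7068e+5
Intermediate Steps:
G(w) = -6*w*(-1 + w) (G(w) = -6*(-1 + w)*w = -6*w*(-1 + w))
v(f, O) = -57 + O + 6*O*(1 - O) (v(f, O) = 6*O*(1 - O) + (O - 57) = 6*O*(1 - O) + (-57 + O) = -57 + O + 6*O*(1 - O))
d = 170679 (d = 2 + ((-20387 + 139535) + 227**2) = 2 + (119148 + 51529) = 2 + 170677 = 170679)
K = -1/563494 (K = 1/(-92 + (-57 + 307 - 6*307*(-1 + 307))) = 1/(-92 + (-57 + 307 - 6*307*306)) = 1/(-92 + (-57 + 307 - 563652)) = 1/(-92 - 563402) = 1/(-563494) = -1/563494 ≈ -1.7746e-6)
d + K = 170679 - 1/563494 = 96176592425/563494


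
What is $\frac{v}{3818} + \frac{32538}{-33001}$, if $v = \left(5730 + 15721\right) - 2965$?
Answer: $\frac{242913201}{62998909} \approx 3.8558$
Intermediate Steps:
$v = 18486$ ($v = 21451 - 2965 = 18486$)
$\frac{v}{3818} + \frac{32538}{-33001} = \frac{18486}{3818} + \frac{32538}{-33001} = 18486 \cdot \frac{1}{3818} + 32538 \left(- \frac{1}{33001}\right) = \frac{9243}{1909} - \frac{32538}{33001} = \frac{242913201}{62998909}$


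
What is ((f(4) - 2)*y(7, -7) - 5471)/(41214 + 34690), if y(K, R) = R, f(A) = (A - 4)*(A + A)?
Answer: -5457/75904 ≈ -0.071893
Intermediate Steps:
f(A) = 2*A*(-4 + A) (f(A) = (-4 + A)*(2*A) = 2*A*(-4 + A))
((f(4) - 2)*y(7, -7) - 5471)/(41214 + 34690) = ((2*4*(-4 + 4) - 2)*(-7) - 5471)/(41214 + 34690) = ((2*4*0 - 2)*(-7) - 5471)/75904 = ((0 - 2)*(-7) - 5471)*(1/75904) = (-2*(-7) - 5471)*(1/75904) = (14 - 5471)*(1/75904) = -5457*1/75904 = -5457/75904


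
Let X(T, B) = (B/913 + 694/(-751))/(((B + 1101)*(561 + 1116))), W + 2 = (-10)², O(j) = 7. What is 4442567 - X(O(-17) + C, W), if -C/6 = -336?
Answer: 6124871005071403907/1378678364349 ≈ 4.4426e+6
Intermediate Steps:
C = 2016 (C = -6*(-336) = 2016)
W = 98 (W = -2 + (-10)² = -2 + 100 = 98)
X(T, B) = (-694/751 + B/913)/(1846377 + 1677*B) (X(T, B) = (B*(1/913) + 694*(-1/751))/(((1101 + B)*1677)) = (B/913 - 694/751)/(1846377 + 1677*B) = (-694/751 + B/913)/(1846377 + 1677*B))
4442567 - X(O(-17) + C, W) = 4442567 - (-633622 + 751*98)/(1149856851*(1101 + 98)) = 4442567 - (-633622 + 73598)/(1149856851*1199) = 4442567 - (-560024)/(1149856851*1199) = 4442567 - 1*(-560024/1378678364349) = 4442567 + 560024/1378678364349 = 6124871005071403907/1378678364349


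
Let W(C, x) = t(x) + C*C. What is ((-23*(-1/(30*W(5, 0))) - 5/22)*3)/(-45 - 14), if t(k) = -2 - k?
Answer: 32/3245 ≈ 0.0098613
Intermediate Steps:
W(C, x) = -2 + C**2 - x (W(C, x) = (-2 - x) + C*C = (-2 - x) + C**2 = -2 + C**2 - x)
((-23*(-1/(30*W(5, 0))) - 5/22)*3)/(-45 - 14) = ((-23*(-1/(30*(-2 + 5**2 - 1*0))) - 5/22)*3)/(-45 - 14) = ((-23*(-1/(30*(-2 + 25 + 0))) - 5*1/22)*3)/(-59) = ((-23/(-5*23*6) - 5/22)*3)*(-1/59) = ((-23/((-115*6)) - 5/22)*3)*(-1/59) = ((-23/(-690) - 5/22)*3)*(-1/59) = ((-23*(-1/690) - 5/22)*3)*(-1/59) = ((1/30 - 5/22)*3)*(-1/59) = -32/165*3*(-1/59) = -32/55*(-1/59) = 32/3245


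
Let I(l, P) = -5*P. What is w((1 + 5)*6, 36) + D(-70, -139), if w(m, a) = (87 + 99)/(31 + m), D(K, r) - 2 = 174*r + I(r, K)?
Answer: -1596692/67 ≈ -23831.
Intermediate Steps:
D(K, r) = 2 - 5*K + 174*r (D(K, r) = 2 + (174*r - 5*K) = 2 + (-5*K + 174*r) = 2 - 5*K + 174*r)
w(m, a) = 186/(31 + m)
w((1 + 5)*6, 36) + D(-70, -139) = 186/(31 + (1 + 5)*6) + (2 - 5*(-70) + 174*(-139)) = 186/(31 + 6*6) + (2 + 350 - 24186) = 186/(31 + 36) - 23834 = 186/67 - 23834 = -1596692/67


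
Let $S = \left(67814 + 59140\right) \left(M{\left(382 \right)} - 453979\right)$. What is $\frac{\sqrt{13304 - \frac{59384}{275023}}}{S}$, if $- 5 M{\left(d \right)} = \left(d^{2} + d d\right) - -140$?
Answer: $- \frac{10 \sqrt{6987965074111}}{14908139417470131} \approx -1.7732 \cdot 10^{-9}$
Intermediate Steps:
$M{\left(d \right)} = -28 - \frac{2 d^{2}}{5}$ ($M{\left(d \right)} = - \frac{\left(d^{2} + d d\right) - -140}{5} = - \frac{\left(d^{2} + d^{2}\right) + 140}{5} = - \frac{2 d^{2} + 140}{5} = - \frac{140 + 2 d^{2}}{5} = -28 - \frac{2 d^{2}}{5}$)
$S = - \frac{325241294382}{5}$ ($S = \left(67814 + 59140\right) \left(\left(-28 - \frac{2 \cdot 382^{2}}{5}\right) - 453979\right) = 126954 \left(\left(-28 - \frac{291848}{5}\right) - 453979\right) = 126954 \left(- \frac{291988}{5} - 453979\right) = 126954 \left(- \frac{2561883}{5}\right) = - \frac{325241294382}{5} \approx -6.5048 \cdot 10^{10}$)
$\frac{\sqrt{13304 - \frac{59384}{275023}}}{S} = \frac{\sqrt{13304 - \frac{59384}{275023}}}{- \frac{325241294382}{5}} = \sqrt{13304 - \frac{59384}{275023}} \left(- \frac{5}{325241294382}\right) = \sqrt{\frac{3658846608}{275023}} \left(- \frac{5}{325241294382}\right) = \frac{12 \sqrt{6987965074111}}{275023} \left(- \frac{5}{325241294382}\right) = - \frac{10 \sqrt{6987965074111}}{14908139417470131}$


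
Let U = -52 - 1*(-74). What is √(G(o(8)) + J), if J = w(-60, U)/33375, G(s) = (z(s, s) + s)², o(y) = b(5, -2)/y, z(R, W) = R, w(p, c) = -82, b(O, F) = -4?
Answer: 13*√262995/6675 ≈ 0.99877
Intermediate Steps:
U = 22 (U = -52 + 74 = 22)
o(y) = -4/y
G(s) = 4*s² (G(s) = (s + s)² = (2*s)² = 4*s²)
J = -82/33375 ≈ -0.0024569
√(G(o(8)) + J) = √(4*(-4/8)² - 82/33375) = √(4*(-4*⅛)² - 82/33375) = √(4*(-½)² - 82/33375) = √(4*(¼) - 82/33375) = √(1 - 82/33375) = √(33293/33375) = 13*√262995/6675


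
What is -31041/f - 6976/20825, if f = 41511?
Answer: -312003187/288155525 ≈ -1.0828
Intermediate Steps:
-31041/f - 6976/20825 = -31041/41511 - 6976/20825 = -31041*1/41511 - 6976*1/20825 = -10347/13837 - 6976/20825 = -312003187/288155525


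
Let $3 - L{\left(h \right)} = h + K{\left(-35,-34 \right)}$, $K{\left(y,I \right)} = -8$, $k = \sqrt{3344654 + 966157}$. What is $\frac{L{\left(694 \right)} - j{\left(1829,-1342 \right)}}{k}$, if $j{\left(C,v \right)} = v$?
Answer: $\frac{659 \sqrt{478979}}{1436937} \approx 0.3174$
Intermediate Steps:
$k = 3 \sqrt{478979}$ ($k = \sqrt{4310811} = 3 \sqrt{478979} \approx 2076.3$)
$L{\left(h \right)} = 11 - h$ ($L{\left(h \right)} = 3 - \left(h - 8\right) = 3 - \left(-8 + h\right) = 11 - h$)
$\frac{L{\left(694 \right)} - j{\left(1829,-1342 \right)}}{k} = \frac{\left(11 - 694\right) - -1342}{3 \sqrt{478979}} = \left(\left(11 - 694\right) + 1342\right) \frac{\sqrt{478979}}{1436937} = \left(-683 + 1342\right) \frac{\sqrt{478979}}{1436937} = 659 \frac{\sqrt{478979}}{1436937} = \frac{659 \sqrt{478979}}{1436937}$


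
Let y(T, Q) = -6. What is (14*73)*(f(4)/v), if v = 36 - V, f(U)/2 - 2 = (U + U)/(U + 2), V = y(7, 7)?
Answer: 1460/9 ≈ 162.22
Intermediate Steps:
V = -6
f(U) = 4 + 4*U/(2 + U) (f(U) = 4 + 2*((U + U)/(U + 2)) = 4 + 2*((2*U)/(2 + U)) = 4 + 2*(2*U/(2 + U)) = 4 + 4*U/(2 + U))
v = 42 (v = 36 - 1*(-6) = 36 + 6 = 42)
(14*73)*(f(4)/v) = (14*73)*((8*(1 + 4)/(2 + 4))/42) = 1022*((8*5/6)*(1/42)) = 1022*((8*(⅙)*5)*(1/42)) = 1022*((20/3)*(1/42)) = 1022*(10/63) = 1460/9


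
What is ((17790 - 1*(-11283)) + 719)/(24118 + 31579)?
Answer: 29792/55697 ≈ 0.53489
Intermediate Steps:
((17790 - 1*(-11283)) + 719)/(24118 + 31579) = ((17790 + 11283) + 719)/55697 = (29073 + 719)*(1/55697) = 29792*(1/55697) = 29792/55697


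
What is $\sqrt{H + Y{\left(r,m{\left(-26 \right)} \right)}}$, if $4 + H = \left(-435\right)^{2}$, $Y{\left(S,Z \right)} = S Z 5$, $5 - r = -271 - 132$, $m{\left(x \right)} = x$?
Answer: $\sqrt{136181} \approx 369.03$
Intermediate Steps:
$r = 408$ ($r = 5 - \left(-271 - 132\right) = 5 - -403 = 5 + 403 = 408$)
$Y{\left(S,Z \right)} = 5 S Z$
$H = 189221$ ($H = -4 + \left(-435\right)^{2} = -4 + 189225 = 189221$)
$\sqrt{H + Y{\left(r,m{\left(-26 \right)} \right)}} = \sqrt{189221 + 5 \cdot 408 \left(-26\right)} = \sqrt{189221 - 53040} = \sqrt{136181}$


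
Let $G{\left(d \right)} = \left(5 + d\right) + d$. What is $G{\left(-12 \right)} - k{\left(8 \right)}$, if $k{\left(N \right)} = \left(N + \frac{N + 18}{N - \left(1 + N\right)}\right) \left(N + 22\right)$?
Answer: $521$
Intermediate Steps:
$G{\left(d \right)} = 5 + 2 d$
$k{\left(N \right)} = -396 - 18 N$ ($k{\left(N \right)} = \left(N + \frac{18 + N}{-1}\right) \left(22 + N\right) = \left(N + \left(18 + N\right) \left(-1\right)\right) \left(22 + N\right) = \left(N - \left(18 + N\right)\right) \left(22 + N\right) = - 18 \left(22 + N\right) = -396 - 18 N$)
$G{\left(-12 \right)} - k{\left(8 \right)} = \left(5 + 2 \left(-12\right)\right) - \left(-396 - 144\right) = \left(5 - 24\right) - \left(-396 - 144\right) = -19 - -540 = -19 + 540 = 521$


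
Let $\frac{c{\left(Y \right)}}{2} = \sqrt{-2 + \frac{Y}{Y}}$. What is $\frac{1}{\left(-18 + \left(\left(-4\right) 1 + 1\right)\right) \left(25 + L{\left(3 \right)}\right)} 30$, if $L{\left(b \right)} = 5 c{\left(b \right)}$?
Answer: $- \frac{10}{203} + \frac{4 i}{203} \approx -0.049261 + 0.019704 i$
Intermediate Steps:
$c{\left(Y \right)} = 2 i$ ($c{\left(Y \right)} = 2 \sqrt{-2 + \frac{Y}{Y}} = 2 \sqrt{-2 + 1} = 2 \sqrt{-1} = 2 i$)
$L{\left(b \right)} = 10 i$ ($L{\left(b \right)} = 5 \cdot 2 i = 10 i$)
$\frac{1}{\left(-18 + \left(\left(-4\right) 1 + 1\right)\right) \left(25 + L{\left(3 \right)}\right)} 30 = \frac{1}{\left(-18 + \left(\left(-4\right) 1 + 1\right)\right) \left(25 + 10 i\right)} 30 = \frac{\frac{1}{725} \left(25 - 10 i\right)}{-18 + \left(-4 + 1\right)} 30 = \frac{\frac{1}{725} \left(25 - 10 i\right)}{-18 - 3} \cdot 30 = \frac{\frac{1}{725} \left(25 - 10 i\right)}{-21} \cdot 30 = - \frac{\frac{1}{725} \left(25 - 10 i\right)}{21} \cdot 30 = - \frac{25 - 10 i}{15225} \cdot 30 = - \frac{2 \left(25 - 10 i\right)}{1015}$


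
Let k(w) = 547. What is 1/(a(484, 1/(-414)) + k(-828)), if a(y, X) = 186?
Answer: 1/733 ≈ 0.0013643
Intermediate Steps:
1/(a(484, 1/(-414)) + k(-828)) = 1/(186 + 547) = 1/733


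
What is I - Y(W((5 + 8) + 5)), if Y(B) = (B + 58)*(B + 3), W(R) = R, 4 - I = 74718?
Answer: -76310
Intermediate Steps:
I = -74714 (I = 4 - 1*74718 = 4 - 74718 = -74714)
Y(B) = (3 + B)*(58 + B) (Y(B) = (58 + B)*(3 + B) = (3 + B)*(58 + B))
I - Y(W((5 + 8) + 5)) = -74714 - (174 + ((5 + 8) + 5)² + 61*((5 + 8) + 5)) = -74714 - (174 + (13 + 5)² + 61*(13 + 5)) = -74714 - (174 + 18² + 61*18) = -74714 - (174 + 324 + 1098) = -74714 - 1*1596 = -74714 - 1596 = -76310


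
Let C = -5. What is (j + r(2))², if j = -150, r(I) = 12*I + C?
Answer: 17161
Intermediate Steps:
r(I) = -5 + 12*I (r(I) = 12*I - 5 = -5 + 12*I)
(j + r(2))² = (-150 + (-5 + 12*2))² = (-150 + (-5 + 24))² = (-150 + 19)² = (-131)² = 17161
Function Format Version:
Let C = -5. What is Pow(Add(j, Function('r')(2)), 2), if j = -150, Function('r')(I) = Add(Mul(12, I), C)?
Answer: 17161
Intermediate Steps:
Function('r')(I) = Add(-5, Mul(12, I)) (Function('r')(I) = Add(Mul(12, I), -5) = Add(-5, Mul(12, I)))
Pow(Add(j, Function('r')(2)), 2) = Pow(Add(-150, Add(-5, Mul(12, 2))), 2) = Pow(Add(-150, Add(-5, 24)), 2) = Pow(Add(-150, 19), 2) = Pow(-131, 2) = 17161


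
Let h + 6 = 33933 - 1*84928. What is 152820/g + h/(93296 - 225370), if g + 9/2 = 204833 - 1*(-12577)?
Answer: 20847631057/19142409338 ≈ 1.0891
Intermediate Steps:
h = -51001 (h = -6 + (33933 - 1*84928) = -6 + (33933 - 84928) = -6 - 50995 = -51001)
g = 434811/2 (g = -9/2 + (204833 - 1*(-12577)) = -9/2 + (204833 + 12577) = -9/2 + 217410 = 434811/2 ≈ 2.1741e+5)
152820/g + h/(93296 - 225370) = 152820/(434811/2) - 51001/(93296 - 225370) = 152820*(2/434811) - 51001/(-132074) = 101880/144937 - 51001*(-1/132074) = 101880/144937 + 51001/132074 = 20847631057/19142409338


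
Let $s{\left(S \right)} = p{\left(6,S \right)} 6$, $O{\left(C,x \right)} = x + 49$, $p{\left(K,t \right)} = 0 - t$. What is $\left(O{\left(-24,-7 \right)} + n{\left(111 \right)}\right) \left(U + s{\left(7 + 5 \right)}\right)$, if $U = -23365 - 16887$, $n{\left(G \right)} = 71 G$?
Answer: $-319487052$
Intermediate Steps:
$p{\left(K,t \right)} = - t$
$U = -40252$
$O{\left(C,x \right)} = 49 + x$
$s{\left(S \right)} = - 6 S$ ($s{\left(S \right)} = - S 6 = - 6 S$)
$\left(O{\left(-24,-7 \right)} + n{\left(111 \right)}\right) \left(U + s{\left(7 + 5 \right)}\right) = \left(\left(49 - 7\right) + 71 \cdot 111\right) \left(-40252 - 6 \left(7 + 5\right)\right) = \left(42 + 7881\right) \left(-40252 - 72\right) = 7923 \left(-40252 - 72\right) = 7923 \left(-40324\right) = -319487052$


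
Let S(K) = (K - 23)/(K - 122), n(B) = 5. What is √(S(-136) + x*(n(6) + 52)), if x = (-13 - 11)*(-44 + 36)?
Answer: √80946382/86 ≈ 104.62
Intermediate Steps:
S(K) = (-23 + K)/(-122 + K)
x = 192 (x = -24*(-8) = 192)
√(S(-136) + x*(n(6) + 52)) = √((-23 - 136)/(-122 - 136) + 192*(5 + 52)) = √(-159/(-258) + 192*57) = √(-1/258*(-159) + 10944) = √(53/86 + 10944) = √(941237/86) = √80946382/86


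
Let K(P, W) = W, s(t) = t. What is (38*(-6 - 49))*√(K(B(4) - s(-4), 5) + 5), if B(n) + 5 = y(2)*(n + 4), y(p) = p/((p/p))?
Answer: -2090*√10 ≈ -6609.2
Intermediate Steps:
y(p) = p (y(p) = p/1 = p*1 = p)
B(n) = 3 + 2*n (B(n) = -5 + 2*(n + 4) = -5 + 2*(4 + n) = -5 + (8 + 2*n) = 3 + 2*n)
(38*(-6 - 49))*√(K(B(4) - s(-4), 5) + 5) = (38*(-6 - 49))*√(5 + 5) = (38*(-55))*√10 = -2090*√10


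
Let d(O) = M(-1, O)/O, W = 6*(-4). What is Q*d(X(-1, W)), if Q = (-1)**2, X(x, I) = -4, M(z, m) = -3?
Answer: 3/4 ≈ 0.75000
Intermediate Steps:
W = -24
Q = 1
d(O) = -3/O
Q*d(X(-1, W)) = 1*(-3/(-4)) = 1*(-3*(-1/4)) = 1*(3/4) = 3/4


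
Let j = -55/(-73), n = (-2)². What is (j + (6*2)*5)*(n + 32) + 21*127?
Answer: 354351/73 ≈ 4854.1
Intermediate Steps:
n = 4
j = 55/73 (j = -55*(-1/73) = 55/73 ≈ 0.75342)
(j + (6*2)*5)*(n + 32) + 21*127 = (55/73 + (6*2)*5)*(4 + 32) + 21*127 = (55/73 + 12*5)*36 + 2667 = (55/73 + 60)*36 + 2667 = (4435/73)*36 + 2667 = 159660/73 + 2667 = 354351/73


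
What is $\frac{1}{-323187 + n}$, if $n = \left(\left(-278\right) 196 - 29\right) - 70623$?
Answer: $- \frac{1}{448327} \approx -2.2305 \cdot 10^{-6}$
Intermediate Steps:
$n = -125140$ ($n = \left(-54488 - 29\right) - 70623 = -54517 - 70623 = -125140$)
$\frac{1}{-323187 + n} = \frac{1}{-323187 - 125140} = \frac{1}{-448327} = - \frac{1}{448327}$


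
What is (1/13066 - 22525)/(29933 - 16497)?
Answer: -294311649/175554776 ≈ -1.6765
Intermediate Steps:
(1/13066 - 22525)/(29933 - 16497) = (1/13066 - 22525)/13436 = -294311649/13066*1/13436 = -294311649/175554776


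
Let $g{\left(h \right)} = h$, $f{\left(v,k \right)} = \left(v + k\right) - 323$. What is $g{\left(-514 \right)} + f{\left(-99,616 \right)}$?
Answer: $-320$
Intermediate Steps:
$f{\left(v,k \right)} = -323 + k + v$ ($f{\left(v,k \right)} = \left(k + v\right) - 323 = -323 + k + v$)
$g{\left(-514 \right)} + f{\left(-99,616 \right)} = -514 - -194 = -514 + 194 = -320$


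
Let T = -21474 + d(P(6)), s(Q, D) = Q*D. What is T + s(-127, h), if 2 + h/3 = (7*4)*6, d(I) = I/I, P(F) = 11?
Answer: -84719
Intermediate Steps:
d(I) = 1
h = 498 (h = -6 + 3*((7*4)*6) = -6 + 3*(28*6) = -6 + 3*168 = -6 + 504 = 498)
s(Q, D) = D*Q
T = -21473 (T = -21474 + 1 = -21473)
T + s(-127, h) = -21473 + 498*(-127) = -21473 - 63246 = -84719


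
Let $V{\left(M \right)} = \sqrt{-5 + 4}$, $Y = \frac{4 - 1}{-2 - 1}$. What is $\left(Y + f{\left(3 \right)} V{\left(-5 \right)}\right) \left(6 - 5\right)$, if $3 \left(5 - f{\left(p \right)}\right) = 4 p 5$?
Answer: $-1 - 15 i \approx -1.0 - 15.0 i$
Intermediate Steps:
$f{\left(p \right)} = 5 - \frac{20 p}{3}$ ($f{\left(p \right)} = 5 - \frac{4 p 5}{3} = 5 - \frac{20 p}{3}$)
$Y = -1$ ($Y = \frac{3}{-3} = 3 \left(- \frac{1}{3}\right) = -1$)
$V{\left(M \right)} = i$ ($V{\left(M \right)} = \sqrt{-1} = i$)
$\left(Y + f{\left(3 \right)} V{\left(-5 \right)}\right) \left(6 - 5\right) = \left(-1 + \left(5 - 20\right) i\right) \left(6 - 5\right) = \left(-1 - 15 i\right) 1 = -1 - 15 i$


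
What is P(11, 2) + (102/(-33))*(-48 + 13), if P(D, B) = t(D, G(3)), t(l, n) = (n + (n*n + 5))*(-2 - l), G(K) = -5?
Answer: -2385/11 ≈ -216.82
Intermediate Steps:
t(l, n) = (-2 - l)*(5 + n + n**2) (t(l, n) = (n + (n**2 + 5))*(-2 - l) = (n + (5 + n**2))*(-2 - l) = (5 + n + n**2)*(-2 - l) = (-2 - l)*(5 + n + n**2))
P(D, B) = -50 - 25*D (P(D, B) = -10 - 5*D - 2*(-5) - 2*(-5)**2 - 1*D*(-5) - 1*D*(-5)**2 = -10 - 5*D + 10 - 2*25 + 5*D - 1*D*25 = -10 - 5*D + 10 - 50 + 5*D - 25*D = -50 - 25*D)
P(11, 2) + (102/(-33))*(-48 + 13) = (-50 - 25*11) + (102/(-33))*(-48 + 13) = (-50 - 275) + (102*(-1/33))*(-35) = -325 - 34/11*(-35) = -325 + 1190/11 = -2385/11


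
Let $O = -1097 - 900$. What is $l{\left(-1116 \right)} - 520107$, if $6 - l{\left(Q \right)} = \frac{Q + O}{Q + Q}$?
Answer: $- \frac{1160868545}{2232} \approx -5.201 \cdot 10^{5}$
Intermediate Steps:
$O = -1997$ ($O = -1097 - 900 = -1997$)
$l{\left(Q \right)} = 6 - \frac{-1997 + Q}{2 Q}$ ($l{\left(Q \right)} = 6 - \frac{Q - 1997}{Q + Q} = 6 - \frac{-1997 + Q}{2 Q}$)
$l{\left(-1116 \right)} - 520107 = \frac{1997 + 11 \left(-1116\right)}{2 \left(-1116\right)} - 520107 = \frac{1}{2} \left(- \frac{1}{1116}\right) \left(1997 - 12276\right) - 520107 = \frac{1}{2} \left(- \frac{1}{1116}\right) \left(-10279\right) - 520107 = \frac{10279}{2232} - 520107 = - \frac{1160868545}{2232}$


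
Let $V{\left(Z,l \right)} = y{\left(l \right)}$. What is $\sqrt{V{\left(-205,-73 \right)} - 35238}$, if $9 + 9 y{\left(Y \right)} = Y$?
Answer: $\frac{2 i \sqrt{79306}}{3} \approx 187.74 i$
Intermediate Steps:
$y{\left(Y \right)} = -1 + \frac{Y}{9}$
$V{\left(Z,l \right)} = -1 + \frac{l}{9}$
$\sqrt{V{\left(-205,-73 \right)} - 35238} = \sqrt{\left(-1 + \frac{1}{9} \left(-73\right)\right) - 35238} = \sqrt{\left(-1 - \frac{73}{9}\right) - 35238} = \sqrt{- \frac{82}{9} - 35238} = \sqrt{- \frac{317224}{9}} = \frac{2 i \sqrt{79306}}{3}$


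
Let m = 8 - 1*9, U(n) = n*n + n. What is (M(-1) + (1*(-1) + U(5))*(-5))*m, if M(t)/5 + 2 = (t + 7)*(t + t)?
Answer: 215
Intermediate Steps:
U(n) = n + n² (U(n) = n² + n = n + n²)
m = -1 (m = 8 - 9 = -1)
M(t) = -10 + 10*t*(7 + t) (M(t) = -10 + 5*((t + 7)*(t + t)) = -10 + 5*((7 + t)*(2*t)) = -10 + 5*(2*t*(7 + t)) = -10 + 10*t*(7 + t))
(M(-1) + (1*(-1) + U(5))*(-5))*m = ((-10 + 10*(-1)² + 70*(-1)) + (1*(-1) + 5*(1 + 5))*(-5))*(-1) = ((-10 + 10*1 - 70) + (-1 + 5*6)*(-5))*(-1) = ((-10 + 10 - 70) + (-1 + 30)*(-5))*(-1) = (-70 + 29*(-5))*(-1) = (-70 - 145)*(-1) = -215*(-1) = 215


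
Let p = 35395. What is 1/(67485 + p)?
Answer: 1/102880 ≈ 9.7201e-6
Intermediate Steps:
1/(67485 + p) = 1/(67485 + 35395) = 1/102880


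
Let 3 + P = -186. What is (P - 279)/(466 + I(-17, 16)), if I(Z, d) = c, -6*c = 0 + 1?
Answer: -216/215 ≈ -1.0047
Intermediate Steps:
P = -189 (P = -3 - 186 = -189)
c = -⅙ (c = -(0 + 1)/6 = -⅙*1 = -⅙ ≈ -0.16667)
I(Z, d) = -⅙
(P - 279)/(466 + I(-17, 16)) = (-189 - 279)/(466 - ⅙) = -468/2795/6 = -468*6/2795 = -216/215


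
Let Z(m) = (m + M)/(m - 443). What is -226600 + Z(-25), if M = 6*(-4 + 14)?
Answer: -106048835/468 ≈ -2.2660e+5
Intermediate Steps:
M = 60 (M = 6*10 = 60)
Z(m) = (60 + m)/(-443 + m) (Z(m) = (m + 60)/(m - 443) = (60 + m)/(-443 + m))
-226600 + Z(-25) = -226600 + (60 - 25)/(-443 - 25) = -226600 + 35/(-468) = -226600 - 1/468*35 = -226600 - 35/468 = -106048835/468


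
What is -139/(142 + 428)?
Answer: -139/570 ≈ -0.24386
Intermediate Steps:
-139/(142 + 428) = -139/570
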